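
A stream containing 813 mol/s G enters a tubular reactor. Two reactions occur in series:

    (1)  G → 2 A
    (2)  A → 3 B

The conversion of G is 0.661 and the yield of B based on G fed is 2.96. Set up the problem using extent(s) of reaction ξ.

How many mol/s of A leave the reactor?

273 mol/s

Conversion of G: G consumed = 1ξ₁ = 0.661 × 813 → ξ₁ = 537.4 mol/s.
Yield of B: 3ξ₂ / 813 = 2.96 → ξ₂ = 802.2 mol/s.
Outlet amounts (n = n₀ + Σ ν·ξ):
  G: 813 − 1(537.4) = 275.6
  A: 0 + 2(537.4) − 1(802.2) = 272.6
  B: 0 + 3(802.2) = 2406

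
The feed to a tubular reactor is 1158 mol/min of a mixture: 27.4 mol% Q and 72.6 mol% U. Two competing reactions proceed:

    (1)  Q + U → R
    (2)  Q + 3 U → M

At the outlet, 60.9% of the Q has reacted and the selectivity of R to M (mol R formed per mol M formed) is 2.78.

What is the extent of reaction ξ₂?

Conversion of Q: Q consumed = 0.609 × 317.3 = 193.2 mol/min = 1ξ₁ + 1ξ₂.
Selectivity: 1ξ₁ / (1ξ₂) = 2.78 → ξ₁ = 2.78 ξ₂.
Substitute: (1·2.78 + 1) ξ₂ = 193.2 → ξ₂ = 51.12 mol/min, ξ₁ = 142.1 mol/min.
Outlet amounts (n = n₀ + Σ ν·ξ):
  Q: 317.3 − 1(142.1) − 1(51.12) = 124.1
  U: 840.7 − 1(142.1) − 3(51.12) = 545.2
  R: 0 + 1(142.1) = 142.1
  M: 0 + 1(51.12) = 51.12

ξ₂ = 51.1 mol/min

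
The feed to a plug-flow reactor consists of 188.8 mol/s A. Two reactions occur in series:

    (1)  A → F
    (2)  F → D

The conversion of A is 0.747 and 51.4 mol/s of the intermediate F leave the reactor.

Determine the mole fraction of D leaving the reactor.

0.475

Conversion of A: A consumed = 1ξ₁ = 0.747 × 188.8 → ξ₁ = 141 mol/s.
F balance: n_F = 0 + 1ξ₁ − 1ξ₂ = 51.4 → ξ₂ = (1·141 − 51.4)/1 = 89.63 mol/s.
Outlet amounts (n = n₀ + Σ ν·ξ):
  A: 188.8 − 1(141) = 47.77
  F: 0 + 1(141) − 1(89.63) = 51.4
  D: 0 + 1(89.63) = 89.63
Total out = 188.8 mol/s; y_D = 89.63 / 188.8 = 0.4748.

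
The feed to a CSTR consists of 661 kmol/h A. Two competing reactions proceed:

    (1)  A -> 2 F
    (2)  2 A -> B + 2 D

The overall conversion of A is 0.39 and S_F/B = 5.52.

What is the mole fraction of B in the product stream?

Conversion of A: A consumed = 0.39 × 661 = 257.8 kmol/h = 1ξ₁ + 2ξ₂.
Selectivity: 2ξ₁ / (1ξ₂) = 5.52 → ξ₁ = 2.76 ξ₂.
Substitute: (1·2.76 + 2) ξ₂ = 257.8 → ξ₂ = 54.16 kmol/h, ξ₁ = 149.5 kmol/h.
Outlet amounts (n = n₀ + Σ ν·ξ):
  A: 661 − 1(149.5) − 2(54.16) = 403.2
  F: 0 + 2(149.5) = 298.9
  B: 0 + 1(54.16) = 54.16
  D: 0 + 2(54.16) = 108.3
Total out = 864.6 kmol/h; y_B = 54.16 / 864.6 = 0.06264.

0.0626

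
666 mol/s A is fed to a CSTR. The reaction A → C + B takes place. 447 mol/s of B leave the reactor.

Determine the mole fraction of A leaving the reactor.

For B: n = n₀ + 1ξ → 447 = 0 + 1ξ, giving ξ = 447 mol/s.
Outlet amounts (n = n₀ + ν ξ):
  A: 666 − 1(447) = 219
  C: 0 + 1(447) = 447
  B: 0 + 1(447) = 447
Total out = 1113 mol/s; y_A = 219 / 1113 = 0.1968.

0.197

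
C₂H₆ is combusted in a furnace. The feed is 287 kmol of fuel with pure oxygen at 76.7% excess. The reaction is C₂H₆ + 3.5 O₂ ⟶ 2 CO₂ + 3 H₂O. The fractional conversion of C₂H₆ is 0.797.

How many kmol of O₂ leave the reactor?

974 kmol

Stoichiometric O₂ = 3.5 × 287 = 1004 kmol; O₂ fed = 1004 × 1.767 = 1775 kmol.
Fuel reacted = 0.797 × 287 → ξ = 228.7 kmol.
Outlet (n = n₀ + ν ξ):
  C₂H₆: 287 − 1(228.7) = 58.26
  O₂: 1775 − 3.5(228.7) = 974.4
  CO₂: 0 + 2(228.7) = 457.5
  H₂O: 0 + 3(228.7) = 686.2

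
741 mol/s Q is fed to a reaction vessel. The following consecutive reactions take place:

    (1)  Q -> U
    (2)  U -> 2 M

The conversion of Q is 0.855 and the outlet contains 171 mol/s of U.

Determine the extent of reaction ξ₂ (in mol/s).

ξ₂ = 463 mol/s

Conversion of Q: Q consumed = 1ξ₁ = 0.855 × 741 → ξ₁ = 633.6 mol/s.
U balance: n_U = 0 + 1ξ₁ − 1ξ₂ = 171 → ξ₂ = (1·633.6 − 171)/1 = 462.6 mol/s.
Outlet amounts (n = n₀ + Σ ν·ξ):
  Q: 741 − 1(633.6) = 107.4
  U: 0 + 1(633.6) − 1(462.6) = 171
  M: 0 + 2(462.6) = 925.1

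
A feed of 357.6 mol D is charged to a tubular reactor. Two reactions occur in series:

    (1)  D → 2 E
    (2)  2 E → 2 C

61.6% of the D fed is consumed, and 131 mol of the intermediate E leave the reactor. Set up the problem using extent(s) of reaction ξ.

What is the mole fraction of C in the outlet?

Conversion of D: D consumed = 1ξ₁ = 0.616 × 357.6 → ξ₁ = 220.3 mol.
E balance: n_E = 0 + 2ξ₁ − 2ξ₂ = 131 → ξ₂ = (2·220.3 − 131)/2 = 154.8 mol.
Outlet amounts (n = n₀ + Σ ν·ξ):
  D: 357.6 − 1(220.3) = 137.3
  E: 0 + 2(220.3) − 2(154.8) = 131
  C: 0 + 2(154.8) = 309.6
Total out = 577.9 mol; y_C = 309.6 / 577.9 = 0.5357.

0.536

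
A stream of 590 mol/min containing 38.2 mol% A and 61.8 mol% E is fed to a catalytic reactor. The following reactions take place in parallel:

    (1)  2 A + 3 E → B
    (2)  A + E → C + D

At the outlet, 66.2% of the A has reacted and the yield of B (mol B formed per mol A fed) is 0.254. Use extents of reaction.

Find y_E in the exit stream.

Yield of B: 1ξ₁ / 225.4 = 0.254 → ξ₁ = 57.25 mol/min.
Conversion of A: 2ξ₁ + 1ξ₂ = 0.662 × 225.4 = 149.2 → ξ₂ = 34.71 mol/min.
Outlet amounts (n = n₀ + Σ ν·ξ):
  A: 225.4 − 2(57.25) − 1(34.71) = 76.18
  E: 364.6 − 3(57.25) − 1(34.71) = 158.2
  B: 0 + 1(57.25) = 57.25
  C: 0 + 1(34.71) = 34.71
  D: 0 + 1(34.71) = 34.71
Total out = 361 mol/min; y_E = 158.2 / 361 = 0.4381.

0.438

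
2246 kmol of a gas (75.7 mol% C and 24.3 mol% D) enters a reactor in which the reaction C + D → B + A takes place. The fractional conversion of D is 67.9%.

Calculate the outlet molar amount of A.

D reacted = 0.679 × 545.8 = 370.6 kmol; ν_D = −1, so ξ = 370.6/1 = 370.6 kmol.
Outlet amounts (n = n₀ + ν ξ):
  C: 1700 − 1(370.6) = 1330
  D: 545.8 − 1(370.6) = 175.2
  B: 0 + 1(370.6) = 370.6
  A: 0 + 1(370.6) = 370.6

371 kmol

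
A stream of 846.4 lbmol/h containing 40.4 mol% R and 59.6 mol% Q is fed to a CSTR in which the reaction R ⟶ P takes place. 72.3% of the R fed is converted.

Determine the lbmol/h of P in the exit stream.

R reacted = 0.723 × 341.9 = 247.2 lbmol/h; ν_R = −1, so ξ = 247.2/1 = 247.2 lbmol/h.
Outlet amounts (n = n₀ + ν ξ):
  R: 341.9 − 1(247.2) = 94.72
  P: 0 + 1(247.2) = 247.2
  Q: 504.5 (inert)

247 lbmol/h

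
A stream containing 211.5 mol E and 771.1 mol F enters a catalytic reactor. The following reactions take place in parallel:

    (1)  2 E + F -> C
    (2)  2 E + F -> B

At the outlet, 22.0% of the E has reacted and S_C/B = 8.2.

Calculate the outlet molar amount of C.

20.7 mol

Conversion of E: E consumed = 0.22 × 211.5 = 46.53 mol = 2ξ₁ + 2ξ₂.
Selectivity: 1ξ₁ / (1ξ₂) = 8.2 → ξ₁ = 8.2 ξ₂.
Substitute: (2·8.2 + 2) ξ₂ = 46.53 → ξ₂ = 2.529 mol, ξ₁ = 20.74 mol.
Outlet amounts (n = n₀ + Σ ν·ξ):
  E: 211.5 − 2(20.74) − 2(2.529) = 165
  F: 771.1 − 1(20.74) − 1(2.529) = 747.8
  C: 0 + 1(20.74) = 20.74
  B: 0 + 1(2.529) = 2.529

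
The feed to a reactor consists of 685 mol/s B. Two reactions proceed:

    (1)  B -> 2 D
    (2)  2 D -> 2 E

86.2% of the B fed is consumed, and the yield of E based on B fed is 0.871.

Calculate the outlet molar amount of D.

Conversion of B: B consumed = 1ξ₁ = 0.862 × 685 → ξ₁ = 590.5 mol/s.
Yield of E: 2ξ₂ / 685 = 0.871 → ξ₂ = 298.3 mol/s.
Outlet amounts (n = n₀ + Σ ν·ξ):
  B: 685 − 1(590.5) = 94.53
  D: 0 + 2(590.5) − 2(298.3) = 584.3
  E: 0 + 2(298.3) = 596.6

584 mol/s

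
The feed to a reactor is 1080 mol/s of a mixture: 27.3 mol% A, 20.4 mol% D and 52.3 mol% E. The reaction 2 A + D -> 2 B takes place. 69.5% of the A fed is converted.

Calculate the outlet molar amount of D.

A reacted = 0.695 × 294.8 = 204.9 mol/s; ν_A = −2, so ξ = 204.9/2 = 102.5 mol/s.
Outlet amounts (n = n₀ + ν ξ):
  A: 294.8 − 2(102.5) = 89.93
  D: 220.3 − 1(102.5) = 117.9
  B: 0 + 2(102.5) = 204.9
  E: 564.8 (inert)

118 mol/s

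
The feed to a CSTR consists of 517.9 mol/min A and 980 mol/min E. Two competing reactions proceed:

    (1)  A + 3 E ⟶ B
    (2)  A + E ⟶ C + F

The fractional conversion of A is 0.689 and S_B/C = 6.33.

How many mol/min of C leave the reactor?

Conversion of A: A consumed = 0.689 × 517.9 = 356.8 mol/min = 1ξ₁ + 1ξ₂.
Selectivity: 1ξ₁ / (1ξ₂) = 6.33 → ξ₁ = 6.33 ξ₂.
Substitute: (1·6.33 + 1) ξ₂ = 356.8 → ξ₂ = 48.68 mol/min, ξ₁ = 308.2 mol/min.
Outlet amounts (n = n₀ + Σ ν·ξ):
  A: 517.9 − 1(308.2) − 1(48.68) = 161.1
  E: 980 − 3(308.2) − 1(48.68) = 6.863
  B: 0 + 1(308.2) = 308.2
  C: 0 + 1(48.68) = 48.68
  F: 0 + 1(48.68) = 48.68

48.7 mol/min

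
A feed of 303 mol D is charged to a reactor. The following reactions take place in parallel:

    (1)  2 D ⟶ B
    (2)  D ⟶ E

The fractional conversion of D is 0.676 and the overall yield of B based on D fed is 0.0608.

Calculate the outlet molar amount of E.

168 mol

Yield of B: 1ξ₁ / 303 = 0.0608 → ξ₁ = 18.42 mol.
Conversion of D: 2ξ₁ + 1ξ₂ = 0.676 × 303 = 204.8 → ξ₂ = 168 mol.
Outlet amounts (n = n₀ + Σ ν·ξ):
  D: 303 − 2(18.42) − 1(168) = 98.17
  B: 0 + 1(18.42) = 18.42
  E: 0 + 1(168) = 168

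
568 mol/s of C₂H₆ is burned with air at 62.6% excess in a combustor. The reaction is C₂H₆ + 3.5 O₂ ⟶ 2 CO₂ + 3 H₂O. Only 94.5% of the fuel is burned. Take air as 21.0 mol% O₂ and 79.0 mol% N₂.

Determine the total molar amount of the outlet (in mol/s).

Stoichiometric O₂ = 3.5 × 568 = 1988 mol/s; O₂ fed = 1988 × 1.626 = 3232 mol/s.
N₂ fed = 3232 × 79/21 = 12160 mol/s.
Fuel reacted = 0.945 × 568 → ξ = 536.8 mol/s.
Outlet (n = n₀ + ν ξ):
  C₂H₆: 568 − 1(536.8) = 31.24
  O₂: 3232 − 3.5(536.8) = 1354
  N₂: 12160 (inert)
  CO₂: 0 + 2(536.8) = 1074
  H₂O: 0 + 3(536.8) = 1610
Total out = 31.24 + 1354 + 12160 + 1074 + 1610 = 16230 mol/s.

16200 mol/s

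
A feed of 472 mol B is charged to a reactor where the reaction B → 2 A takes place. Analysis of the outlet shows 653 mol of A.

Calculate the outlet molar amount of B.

146 mol

For A: n = n₀ + 2ξ → 653 = 0 + 2ξ, giving ξ = 326.5 mol.
Outlet amounts (n = n₀ + ν ξ):
  B: 472 − 1(326.5) = 145.5
  A: 0 + 2(326.5) = 653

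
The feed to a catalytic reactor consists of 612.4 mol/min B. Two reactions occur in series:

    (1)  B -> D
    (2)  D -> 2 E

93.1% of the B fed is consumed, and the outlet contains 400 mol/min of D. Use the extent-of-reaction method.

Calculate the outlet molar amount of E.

Conversion of B: B consumed = 1ξ₁ = 0.931 × 612.4 → ξ₁ = 570.1 mol/min.
D balance: n_D = 0 + 1ξ₁ − 1ξ₂ = 400 → ξ₂ = (1·570.1 − 400)/1 = 170.1 mol/min.
Outlet amounts (n = n₀ + Σ ν·ξ):
  B: 612.4 − 1(570.1) = 42.26
  D: 0 + 1(570.1) − 1(170.1) = 400
  E: 0 + 2(170.1) = 340.3

340 mol/min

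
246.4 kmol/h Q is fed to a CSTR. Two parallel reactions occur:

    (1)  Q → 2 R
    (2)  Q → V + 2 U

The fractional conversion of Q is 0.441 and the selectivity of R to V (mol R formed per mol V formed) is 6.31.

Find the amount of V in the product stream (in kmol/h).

Conversion of Q: Q consumed = 0.441 × 246.4 = 108.7 kmol/h = 1ξ₁ + 1ξ₂.
Selectivity: 2ξ₁ / (1ξ₂) = 6.31 → ξ₁ = 3.155 ξ₂.
Substitute: (1·3.155 + 1) ξ₂ = 108.7 → ξ₂ = 26.15 kmol/h, ξ₁ = 82.51 kmol/h.
Outlet amounts (n = n₀ + Σ ν·ξ):
  Q: 246.4 − 1(82.51) − 1(26.15) = 137.7
  R: 0 + 2(82.51) = 165
  V: 0 + 1(26.15) = 26.15
  U: 0 + 2(26.15) = 52.3

26.2 kmol/h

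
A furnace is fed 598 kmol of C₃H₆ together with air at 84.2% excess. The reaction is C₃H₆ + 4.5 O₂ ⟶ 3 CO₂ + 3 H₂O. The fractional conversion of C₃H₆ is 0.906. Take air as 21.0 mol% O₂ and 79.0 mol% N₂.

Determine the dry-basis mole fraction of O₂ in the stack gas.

Stoichiometric O₂ = 4.5 × 598 = 2691 kmol; O₂ fed = 2691 × 1.842 = 4957 kmol.
N₂ fed = 4957 × 79/21 = 18650 kmol.
Fuel reacted = 0.906 × 598 → ξ = 541.8 kmol.
Outlet (n = n₀ + ν ξ):
  C₃H₆: 598 − 1(541.8) = 56.21
  O₂: 4957 − 4.5(541.8) = 2519
  N₂: 18650 (inert)
  CO₂: 0 + 3(541.8) = 1625
  H₂O: 0 + 3(541.8) = 1625
Dry total = 22850 kmol; y_O₂ (dry) = 2519 / 22850 = 0.1102.

0.11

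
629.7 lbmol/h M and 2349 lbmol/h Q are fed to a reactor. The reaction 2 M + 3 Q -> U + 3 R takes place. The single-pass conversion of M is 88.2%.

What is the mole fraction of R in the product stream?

0.308

M reacted = 0.882 × 629.7 = 555.4 lbmol/h; ν_M = −2, so ξ = 555.4/2 = 277.7 lbmol/h.
Outlet amounts (n = n₀ + ν ξ):
  M: 629.7 − 2(277.7) = 74.3
  Q: 2349 − 3(277.7) = 1516
  U: 0 + 1(277.7) = 277.7
  R: 0 + 3(277.7) = 833.1
Total out = 2701 lbmol/h; y_R = 833.1 / 2701 = 0.3084.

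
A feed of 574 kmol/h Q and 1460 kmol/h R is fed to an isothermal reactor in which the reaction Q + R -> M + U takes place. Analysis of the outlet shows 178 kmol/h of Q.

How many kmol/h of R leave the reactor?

1060 kmol/h

For Q: n = n₀ − 1ξ → 178 = 574 − 1ξ, giving ξ = 396 kmol/h.
Outlet amounts (n = n₀ + ν ξ):
  Q: 574 − 1(396) = 178
  R: 1460 − 1(396) = 1064
  M: 0 + 1(396) = 396
  U: 0 + 1(396) = 396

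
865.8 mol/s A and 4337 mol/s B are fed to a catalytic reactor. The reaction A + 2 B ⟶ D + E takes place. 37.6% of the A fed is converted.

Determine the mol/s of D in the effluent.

A reacted = 0.376 × 865.8 = 325.5 mol/s; ν_A = −1, so ξ = 325.5/1 = 325.5 mol/s.
Outlet amounts (n = n₀ + ν ξ):
  A: 865.8 − 1(325.5) = 540.3
  B: 4337 − 2(325.5) = 3686
  D: 0 + 1(325.5) = 325.5
  E: 0 + 1(325.5) = 325.5

326 mol/s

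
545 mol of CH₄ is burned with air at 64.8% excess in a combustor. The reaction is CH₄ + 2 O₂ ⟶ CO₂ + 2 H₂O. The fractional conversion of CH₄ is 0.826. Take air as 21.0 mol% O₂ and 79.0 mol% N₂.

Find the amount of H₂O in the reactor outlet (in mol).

900 mol

Stoichiometric O₂ = 2 × 545 = 1090 mol; O₂ fed = 1090 × 1.648 = 1796 mol.
N₂ fed = 1796 × 79/21 = 6758 mol.
Fuel reacted = 0.826 × 545 → ξ = 450.2 mol.
Outlet (n = n₀ + ν ξ):
  CH₄: 545 − 1(450.2) = 94.83
  O₂: 1796 − 2(450.2) = 896
  N₂: 6758 (inert)
  CO₂: 0 + 1(450.2) = 450.2
  H₂O: 0 + 2(450.2) = 900.3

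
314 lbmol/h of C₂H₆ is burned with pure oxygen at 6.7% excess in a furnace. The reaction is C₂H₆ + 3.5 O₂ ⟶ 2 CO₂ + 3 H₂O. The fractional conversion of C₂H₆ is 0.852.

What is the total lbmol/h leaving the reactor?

Stoichiometric O₂ = 3.5 × 314 = 1099 lbmol/h; O₂ fed = 1099 × 1.067 = 1173 lbmol/h.
Fuel reacted = 0.852 × 314 → ξ = 267.5 lbmol/h.
Outlet (n = n₀ + ν ξ):
  C₂H₆: 314 − 1(267.5) = 46.47
  O₂: 1173 − 3.5(267.5) = 236.3
  CO₂: 0 + 2(267.5) = 535.1
  H₂O: 0 + 3(267.5) = 802.6
Total out = 46.47 + 236.3 + 535.1 + 802.6 = 1620 lbmol/h.

1620 lbmol/h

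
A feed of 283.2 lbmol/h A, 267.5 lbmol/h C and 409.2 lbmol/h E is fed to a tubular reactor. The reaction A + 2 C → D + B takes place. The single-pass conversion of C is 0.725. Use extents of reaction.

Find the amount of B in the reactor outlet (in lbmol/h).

C reacted = 0.725 × 267.5 = 193.9 lbmol/h; ν_C = −2, so ξ = 193.9/2 = 96.97 lbmol/h.
Outlet amounts (n = n₀ + ν ξ):
  A: 283.2 − 1(96.97) = 186.2
  C: 267.5 − 2(96.97) = 73.56
  D: 0 + 1(96.97) = 96.97
  B: 0 + 1(96.97) = 96.97
  E: 409.2 (inert)

97 lbmol/h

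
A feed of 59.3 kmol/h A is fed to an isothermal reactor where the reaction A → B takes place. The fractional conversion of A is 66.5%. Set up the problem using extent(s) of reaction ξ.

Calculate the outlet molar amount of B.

A reacted = 0.665 × 59.3 = 39.43 kmol/h; ν_A = −1, so ξ = 39.43/1 = 39.43 kmol/h.
Outlet amounts (n = n₀ + ν ξ):
  A: 59.3 − 1(39.43) = 19.87
  B: 0 + 1(39.43) = 39.43

39.4 kmol/h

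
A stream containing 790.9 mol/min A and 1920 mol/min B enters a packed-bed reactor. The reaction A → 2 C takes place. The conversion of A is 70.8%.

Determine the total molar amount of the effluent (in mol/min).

3270 mol/min

A reacted = 0.708 × 790.9 = 560 mol/min; ν_A = −1, so ξ = 560/1 = 560 mol/min.
Outlet amounts (n = n₀ + ν ξ):
  A: 790.9 − 1(560) = 230.9
  C: 0 + 2(560) = 1120
  B: 1920 (inert)
Total out = 230.9 + 1120 + 1920 = 3271 mol/min.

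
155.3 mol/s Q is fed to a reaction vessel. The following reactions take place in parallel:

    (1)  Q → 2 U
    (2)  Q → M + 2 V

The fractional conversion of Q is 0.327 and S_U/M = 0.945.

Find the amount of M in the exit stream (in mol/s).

Conversion of Q: Q consumed = 0.327 × 155.3 = 50.78 mol/s = 1ξ₁ + 1ξ₂.
Selectivity: 2ξ₁ / (1ξ₂) = 0.945 → ξ₁ = 0.4725 ξ₂.
Substitute: (1·0.4725 + 1) ξ₂ = 50.78 → ξ₂ = 34.49 mol/s, ξ₁ = 16.3 mol/s.
Outlet amounts (n = n₀ + Σ ν·ξ):
  Q: 155.3 − 1(16.3) − 1(34.49) = 104.5
  U: 0 + 2(16.3) = 32.59
  M: 0 + 1(34.49) = 34.49
  V: 0 + 2(34.49) = 68.98

34.5 mol/s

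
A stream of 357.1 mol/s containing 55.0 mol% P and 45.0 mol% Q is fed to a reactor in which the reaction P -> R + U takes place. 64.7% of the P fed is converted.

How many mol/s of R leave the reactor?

P reacted = 0.647 × 196.4 = 127.1 mol/s; ν_P = −1, so ξ = 127.1/1 = 127.1 mol/s.
Outlet amounts (n = n₀ + ν ξ):
  P: 196.4 − 1(127.1) = 69.33
  R: 0 + 1(127.1) = 127.1
  U: 0 + 1(127.1) = 127.1
  Q: 160.7 (inert)

127 mol/s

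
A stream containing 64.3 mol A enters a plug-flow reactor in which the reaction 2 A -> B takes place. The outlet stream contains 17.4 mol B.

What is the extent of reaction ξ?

ξ = 17.4 mol

For B: n = n₀ + 1ξ → 17.4 = 0 + 1ξ, giving ξ = 17.4 mol.
Outlet amounts (n = n₀ + ν ξ):
  A: 64.3 − 2(17.4) = 29.5
  B: 0 + 1(17.4) = 17.4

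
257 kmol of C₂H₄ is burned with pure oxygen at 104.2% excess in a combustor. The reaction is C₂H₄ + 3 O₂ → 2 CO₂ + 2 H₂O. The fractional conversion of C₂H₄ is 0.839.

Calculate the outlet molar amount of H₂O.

Stoichiometric O₂ = 3 × 257 = 771 kmol; O₂ fed = 771 × 2.042 = 1574 kmol.
Fuel reacted = 0.839 × 257 → ξ = 215.6 kmol.
Outlet (n = n₀ + ν ξ):
  C₂H₄: 257 − 1(215.6) = 41.38
  O₂: 1574 − 3(215.6) = 927.5
  CO₂: 0 + 2(215.6) = 431.2
  H₂O: 0 + 2(215.6) = 431.2

431 kmol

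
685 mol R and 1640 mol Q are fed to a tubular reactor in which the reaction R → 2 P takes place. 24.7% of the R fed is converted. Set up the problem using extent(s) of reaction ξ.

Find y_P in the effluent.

0.136

R reacted = 0.247 × 685 = 169.2 mol; ν_R = −1, so ξ = 169.2/1 = 169.2 mol.
Outlet amounts (n = n₀ + ν ξ):
  R: 685 − 1(169.2) = 515.8
  P: 0 + 2(169.2) = 338.4
  Q: 1640 (inert)
Total out = 2494 mol; y_P = 338.4 / 2494 = 0.1357.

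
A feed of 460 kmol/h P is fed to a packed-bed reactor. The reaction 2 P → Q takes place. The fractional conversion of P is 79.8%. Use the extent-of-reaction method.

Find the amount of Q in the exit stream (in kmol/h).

P reacted = 0.798 × 460 = 367.1 kmol/h; ν_P = −2, so ξ = 367.1/2 = 183.5 kmol/h.
Outlet amounts (n = n₀ + ν ξ):
  P: 460 − 2(183.5) = 92.92
  Q: 0 + 1(183.5) = 183.5

184 kmol/h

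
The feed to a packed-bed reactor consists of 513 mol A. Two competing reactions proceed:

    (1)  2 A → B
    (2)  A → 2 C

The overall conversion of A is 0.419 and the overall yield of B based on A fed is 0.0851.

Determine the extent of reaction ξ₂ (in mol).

Yield of B: 1ξ₁ / 513 = 0.0851 → ξ₁ = 43.66 mol.
Conversion of A: 2ξ₁ + 1ξ₂ = 0.419 × 513 = 214.9 → ξ₂ = 127.6 mol.
Outlet amounts (n = n₀ + Σ ν·ξ):
  A: 513 − 2(43.66) − 1(127.6) = 298.1
  B: 0 + 1(43.66) = 43.66
  C: 0 + 2(127.6) = 255.3

ξ₂ = 128 mol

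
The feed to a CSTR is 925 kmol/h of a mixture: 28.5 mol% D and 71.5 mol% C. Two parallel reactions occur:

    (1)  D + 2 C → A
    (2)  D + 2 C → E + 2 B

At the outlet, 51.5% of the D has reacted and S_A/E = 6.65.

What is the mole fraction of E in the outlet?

0.0258

Conversion of D: D consumed = 0.515 × 263.6 = 135.8 kmol/h = 1ξ₁ + 1ξ₂.
Selectivity: 1ξ₁ / (1ξ₂) = 6.65 → ξ₁ = 6.65 ξ₂.
Substitute: (1·6.65 + 1) ξ₂ = 135.8 → ξ₂ = 17.75 kmol/h, ξ₁ = 118 kmol/h.
Outlet amounts (n = n₀ + Σ ν·ξ):
  D: 263.6 − 1(118) − 1(17.75) = 127.9
  C: 661.4 − 2(118) − 2(17.75) = 389.8
  A: 0 + 1(118) = 118
  E: 0 + 1(17.75) = 17.75
  B: 0 + 2(17.75) = 35.49
Total out = 689 kmol/h; y_E = 17.75 / 689 = 0.02576.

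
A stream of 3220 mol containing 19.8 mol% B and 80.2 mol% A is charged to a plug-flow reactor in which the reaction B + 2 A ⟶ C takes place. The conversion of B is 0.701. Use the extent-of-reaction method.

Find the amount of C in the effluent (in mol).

447 mol

B reacted = 0.701 × 637.6 = 446.9 mol; ν_B = −1, so ξ = 446.9/1 = 446.9 mol.
Outlet amounts (n = n₀ + ν ξ):
  B: 637.6 − 1(446.9) = 190.6
  A: 2582 − 2(446.9) = 1689
  C: 0 + 1(446.9) = 446.9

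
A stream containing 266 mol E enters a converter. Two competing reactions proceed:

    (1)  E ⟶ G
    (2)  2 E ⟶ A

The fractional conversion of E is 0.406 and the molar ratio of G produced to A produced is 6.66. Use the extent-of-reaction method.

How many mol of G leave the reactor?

Conversion of E: E consumed = 0.406 × 266 = 108 mol = 1ξ₁ + 2ξ₂.
Selectivity: 1ξ₁ / (1ξ₂) = 6.66 → ξ₁ = 6.66 ξ₂.
Substitute: (1·6.66 + 2) ξ₂ = 108 → ξ₂ = 12.47 mol, ξ₁ = 83.05 mol.
Outlet amounts (n = n₀ + Σ ν·ξ):
  E: 266 − 1(83.05) − 2(12.47) = 158
  G: 0 + 1(83.05) = 83.05
  A: 0 + 1(12.47) = 12.47

83.1 mol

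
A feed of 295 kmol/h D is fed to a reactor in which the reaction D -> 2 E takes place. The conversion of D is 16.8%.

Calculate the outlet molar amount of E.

D reacted = 0.168 × 295 = 49.56 kmol/h; ν_D = −1, so ξ = 49.56/1 = 49.56 kmol/h.
Outlet amounts (n = n₀ + ν ξ):
  D: 295 − 1(49.56) = 245.4
  E: 0 + 2(49.56) = 99.12

99.1 kmol/h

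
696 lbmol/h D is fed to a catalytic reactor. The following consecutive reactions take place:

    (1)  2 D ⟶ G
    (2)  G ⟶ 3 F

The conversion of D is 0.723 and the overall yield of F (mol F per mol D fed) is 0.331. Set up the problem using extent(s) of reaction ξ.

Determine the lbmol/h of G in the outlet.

175 lbmol/h

Conversion of D: D consumed = 2ξ₁ = 0.723 × 696 → ξ₁ = 251.6 lbmol/h.
Yield of F: 3ξ₂ / 696 = 0.331 → ξ₂ = 76.79 lbmol/h.
Outlet amounts (n = n₀ + Σ ν·ξ):
  D: 696 − 2(251.6) = 192.8
  G: 0 + 1(251.6) − 1(76.79) = 174.8
  F: 0 + 3(76.79) = 230.4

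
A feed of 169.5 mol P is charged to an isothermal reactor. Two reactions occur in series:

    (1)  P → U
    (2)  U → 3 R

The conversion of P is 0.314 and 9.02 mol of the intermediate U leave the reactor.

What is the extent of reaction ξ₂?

Conversion of P: P consumed = 1ξ₁ = 0.314 × 169.5 → ξ₁ = 53.22 mol.
U balance: n_U = 0 + 1ξ₁ − 1ξ₂ = 9.02 → ξ₂ = (1·53.22 − 9.02)/1 = 44.2 mol.
Outlet amounts (n = n₀ + Σ ν·ξ):
  P: 169.5 − 1(53.22) = 116.3
  U: 0 + 1(53.22) − 1(44.2) = 9.02
  R: 0 + 3(44.2) = 132.6

ξ₂ = 44.2 mol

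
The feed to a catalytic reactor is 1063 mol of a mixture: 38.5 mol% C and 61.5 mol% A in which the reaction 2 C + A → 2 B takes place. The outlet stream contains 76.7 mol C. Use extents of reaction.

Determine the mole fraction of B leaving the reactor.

For C: n = n₀ − 2ξ → 76.7 = 409.3 − 2ξ, giving ξ = 166.3 mol.
Outlet amounts (n = n₀ + ν ξ):
  C: 409.3 − 2(166.3) = 76.7
  A: 653.7 − 1(166.3) = 487.5
  B: 0 + 2(166.3) = 332.6
Total out = 896.7 mol; y_B = 332.6 / 896.7 = 0.3709.

0.371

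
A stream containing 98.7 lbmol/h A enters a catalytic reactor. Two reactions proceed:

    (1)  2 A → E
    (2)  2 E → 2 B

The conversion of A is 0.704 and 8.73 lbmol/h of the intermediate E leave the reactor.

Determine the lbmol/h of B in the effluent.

Conversion of A: A consumed = 2ξ₁ = 0.704 × 98.7 → ξ₁ = 34.74 lbmol/h.
E balance: n_E = 0 + 1ξ₁ − 2ξ₂ = 8.73 → ξ₂ = (1·34.74 − 8.73)/2 = 13.01 lbmol/h.
Outlet amounts (n = n₀ + Σ ν·ξ):
  A: 98.7 − 2(34.74) = 29.22
  E: 0 + 1(34.74) − 2(13.01) = 8.73
  B: 0 + 2(13.01) = 26.01

26 lbmol/h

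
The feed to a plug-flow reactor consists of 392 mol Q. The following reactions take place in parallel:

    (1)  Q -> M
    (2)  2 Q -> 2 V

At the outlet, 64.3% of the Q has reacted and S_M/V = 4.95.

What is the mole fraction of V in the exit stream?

0.108

Conversion of Q: Q consumed = 0.643 × 392 = 252.1 mol = 1ξ₁ + 2ξ₂.
Selectivity: 1ξ₁ / (2ξ₂) = 4.95 → ξ₁ = 9.9 ξ₂.
Substitute: (1·9.9 + 2) ξ₂ = 252.1 → ξ₂ = 21.18 mol, ξ₁ = 209.7 mol.
Outlet amounts (n = n₀ + Σ ν·ξ):
  Q: 392 − 1(209.7) − 2(21.18) = 139.9
  M: 0 + 1(209.7) = 209.7
  V: 0 + 2(21.18) = 42.36
Total out = 392 mol; y_V = 42.36 / 392 = 0.1081.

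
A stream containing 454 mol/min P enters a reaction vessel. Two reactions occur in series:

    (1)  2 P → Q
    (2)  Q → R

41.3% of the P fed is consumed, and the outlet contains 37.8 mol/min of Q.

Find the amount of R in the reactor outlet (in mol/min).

56 mol/min

Conversion of P: P consumed = 2ξ₁ = 0.413 × 454 → ξ₁ = 93.75 mol/min.
Q balance: n_Q = 0 + 1ξ₁ − 1ξ₂ = 37.8 → ξ₂ = (1·93.75 − 37.8)/1 = 55.95 mol/min.
Outlet amounts (n = n₀ + Σ ν·ξ):
  P: 454 − 2(93.75) = 266.5
  Q: 0 + 1(93.75) − 1(55.95) = 37.8
  R: 0 + 1(55.95) = 55.95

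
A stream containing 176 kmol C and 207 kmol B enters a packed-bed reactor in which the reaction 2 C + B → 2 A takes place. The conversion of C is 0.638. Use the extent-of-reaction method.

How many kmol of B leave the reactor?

151 kmol

C reacted = 0.638 × 176 = 112.3 kmol; ν_C = −2, so ξ = 112.3/2 = 56.14 kmol.
Outlet amounts (n = n₀ + ν ξ):
  C: 176 − 2(56.14) = 63.71
  B: 207 − 1(56.14) = 150.9
  A: 0 + 2(56.14) = 112.3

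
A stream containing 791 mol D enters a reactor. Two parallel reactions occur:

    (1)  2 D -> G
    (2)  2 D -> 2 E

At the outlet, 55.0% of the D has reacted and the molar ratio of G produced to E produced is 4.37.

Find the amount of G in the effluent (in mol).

Conversion of D: D consumed = 0.55 × 791 = 435.1 mol = 2ξ₁ + 2ξ₂.
Selectivity: 1ξ₁ / (2ξ₂) = 4.37 → ξ₁ = 8.74 ξ₂.
Substitute: (2·8.74 + 2) ξ₂ = 435.1 → ξ₂ = 22.33 mol, ξ₁ = 195.2 mol.
Outlet amounts (n = n₀ + Σ ν·ξ):
  D: 791 − 2(195.2) − 2(22.33) = 356
  G: 0 + 1(195.2) = 195.2
  E: 0 + 2(22.33) = 44.67

195 mol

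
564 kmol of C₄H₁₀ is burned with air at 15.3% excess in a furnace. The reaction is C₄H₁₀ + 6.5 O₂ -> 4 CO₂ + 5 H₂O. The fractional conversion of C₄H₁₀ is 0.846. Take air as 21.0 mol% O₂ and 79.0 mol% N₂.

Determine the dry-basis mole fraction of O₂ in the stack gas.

0.0592

Stoichiometric O₂ = 6.5 × 564 = 3666 kmol; O₂ fed = 3666 × 1.153 = 4227 kmol.
N₂ fed = 4227 × 79/21 = 15900 kmol.
Fuel reacted = 0.846 × 564 → ξ = 477.1 kmol.
Outlet (n = n₀ + ν ξ):
  C₄H₁₀: 564 − 1(477.1) = 86.86
  O₂: 4227 − 6.5(477.1) = 1125
  N₂: 15900 (inert)
  CO₂: 0 + 4(477.1) = 1909
  H₂O: 0 + 5(477.1) = 2386
Dry total = 19020 kmol; y_O₂ (dry) = 1125 / 19020 = 0.05917.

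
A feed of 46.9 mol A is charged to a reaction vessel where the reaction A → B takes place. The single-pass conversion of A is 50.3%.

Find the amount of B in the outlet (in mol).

A reacted = 0.503 × 46.9 = 23.59 mol; ν_A = −1, so ξ = 23.59/1 = 23.59 mol.
Outlet amounts (n = n₀ + ν ξ):
  A: 46.9 − 1(23.59) = 23.31
  B: 0 + 1(23.59) = 23.59

23.6 mol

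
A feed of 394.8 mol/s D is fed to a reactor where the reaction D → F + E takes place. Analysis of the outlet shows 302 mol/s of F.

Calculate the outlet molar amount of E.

302 mol/s

For F: n = n₀ + 1ξ → 302 = 0 + 1ξ, giving ξ = 302 mol/s.
Outlet amounts (n = n₀ + ν ξ):
  D: 394.8 − 1(302) = 92.8
  F: 0 + 1(302) = 302
  E: 0 + 1(302) = 302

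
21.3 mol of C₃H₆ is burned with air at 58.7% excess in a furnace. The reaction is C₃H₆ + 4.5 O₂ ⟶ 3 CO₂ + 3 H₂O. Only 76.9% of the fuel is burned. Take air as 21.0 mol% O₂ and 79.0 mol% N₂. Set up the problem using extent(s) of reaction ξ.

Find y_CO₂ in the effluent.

Stoichiometric O₂ = 4.5 × 21.3 = 95.85 mol; O₂ fed = 95.85 × 1.587 = 152.1 mol.
N₂ fed = 152.1 × 79/21 = 572.2 mol.
Fuel reacted = 0.769 × 21.3 → ξ = 16.38 mol.
Outlet (n = n₀ + ν ξ):
  C₃H₆: 21.3 − 1(16.38) = 4.92
  O₂: 152.1 − 4.5(16.38) = 78.41
  N₂: 572.2 (inert)
  CO₂: 0 + 3(16.38) = 49.14
  H₂O: 0 + 3(16.38) = 49.14
Total out = 753.8 mol; y_CO₂ = 49.14 / 753.8 = 0.06518.

0.0652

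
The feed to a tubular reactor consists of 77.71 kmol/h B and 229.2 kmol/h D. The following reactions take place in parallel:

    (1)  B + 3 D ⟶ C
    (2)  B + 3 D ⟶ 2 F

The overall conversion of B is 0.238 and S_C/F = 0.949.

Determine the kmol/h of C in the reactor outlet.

12.1 kmol/h

Conversion of B: B consumed = 0.238 × 77.71 = 18.49 kmol/h = 1ξ₁ + 1ξ₂.
Selectivity: 1ξ₁ / (2ξ₂) = 0.949 → ξ₁ = 1.898 ξ₂.
Substitute: (1·1.898 + 1) ξ₂ = 18.49 → ξ₂ = 6.382 kmol/h, ξ₁ = 12.11 kmol/h.
Outlet amounts (n = n₀ + Σ ν·ξ):
  B: 77.71 − 1(12.11) − 1(6.382) = 59.22
  D: 229.2 − 3(12.11) − 3(6.382) = 173.7
  C: 0 + 1(12.11) = 12.11
  F: 0 + 2(6.382) = 12.76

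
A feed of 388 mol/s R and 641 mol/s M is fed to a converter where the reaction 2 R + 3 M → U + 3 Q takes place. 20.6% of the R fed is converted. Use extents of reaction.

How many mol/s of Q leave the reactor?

R reacted = 0.206 × 388 = 79.93 mol/s; ν_R = −2, so ξ = 79.93/2 = 39.96 mol/s.
Outlet amounts (n = n₀ + ν ξ):
  R: 388 − 2(39.96) = 308.1
  M: 641 − 3(39.96) = 521.1
  U: 0 + 1(39.96) = 39.96
  Q: 0 + 3(39.96) = 119.9

120 mol/s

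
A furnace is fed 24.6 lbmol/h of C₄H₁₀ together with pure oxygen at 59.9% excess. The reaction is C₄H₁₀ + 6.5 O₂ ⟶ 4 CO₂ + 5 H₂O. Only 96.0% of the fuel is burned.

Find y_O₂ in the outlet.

Stoichiometric O₂ = 6.5 × 24.6 = 159.9 lbmol/h; O₂ fed = 159.9 × 1.599 = 255.7 lbmol/h.
Fuel reacted = 0.96 × 24.6 → ξ = 23.62 lbmol/h.
Outlet (n = n₀ + ν ξ):
  C₄H₁₀: 24.6 − 1(23.62) = 0.984
  O₂: 255.7 − 6.5(23.62) = 102.2
  CO₂: 0 + 4(23.62) = 94.46
  H₂O: 0 + 5(23.62) = 118.1
Total out = 315.7 lbmol/h; y_O₂ = 102.2 / 315.7 = 0.3236.

0.324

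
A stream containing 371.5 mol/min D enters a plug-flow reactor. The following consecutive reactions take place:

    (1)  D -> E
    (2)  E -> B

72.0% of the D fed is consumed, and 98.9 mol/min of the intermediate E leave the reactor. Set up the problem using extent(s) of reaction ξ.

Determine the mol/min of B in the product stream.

169 mol/min

Conversion of D: D consumed = 1ξ₁ = 0.72 × 371.5 → ξ₁ = 267.5 mol/min.
E balance: n_E = 0 + 1ξ₁ − 1ξ₂ = 98.9 → ξ₂ = (1·267.5 − 98.9)/1 = 168.6 mol/min.
Outlet amounts (n = n₀ + Σ ν·ξ):
  D: 371.5 − 1(267.5) = 104
  E: 0 + 1(267.5) − 1(168.6) = 98.9
  B: 0 + 1(168.6) = 168.6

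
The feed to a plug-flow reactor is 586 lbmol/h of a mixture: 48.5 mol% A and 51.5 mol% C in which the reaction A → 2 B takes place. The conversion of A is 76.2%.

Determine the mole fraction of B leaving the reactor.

A reacted = 0.762 × 284.2 = 216.6 lbmol/h; ν_A = −1, so ξ = 216.6/1 = 216.6 lbmol/h.
Outlet amounts (n = n₀ + ν ξ):
  A: 284.2 − 1(216.6) = 67.64
  B: 0 + 2(216.6) = 433.1
  C: 301.8 (inert)
Total out = 802.6 lbmol/h; y_B = 433.1 / 802.6 = 0.5397.

0.54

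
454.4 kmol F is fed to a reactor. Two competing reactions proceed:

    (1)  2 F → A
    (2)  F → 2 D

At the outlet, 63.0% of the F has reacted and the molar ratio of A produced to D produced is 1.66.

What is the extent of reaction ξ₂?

ξ₂ = 37.5 kmol

Conversion of F: F consumed = 0.63 × 454.4 = 286.3 kmol = 2ξ₁ + 1ξ₂.
Selectivity: 1ξ₁ / (2ξ₂) = 1.66 → ξ₁ = 3.32 ξ₂.
Substitute: (2·3.32 + 1) ξ₂ = 286.3 → ξ₂ = 37.47 kmol, ξ₁ = 124.4 kmol.
Outlet amounts (n = n₀ + Σ ν·ξ):
  F: 454.4 − 2(124.4) − 1(37.47) = 168.1
  A: 0 + 1(124.4) = 124.4
  D: 0 + 2(37.47) = 74.94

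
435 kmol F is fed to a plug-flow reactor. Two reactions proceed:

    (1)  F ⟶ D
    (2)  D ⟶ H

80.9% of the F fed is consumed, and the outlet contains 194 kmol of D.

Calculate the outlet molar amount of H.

158 kmol

Conversion of F: F consumed = 1ξ₁ = 0.809 × 435 → ξ₁ = 351.9 kmol.
D balance: n_D = 0 + 1ξ₁ − 1ξ₂ = 194 → ξ₂ = (1·351.9 − 194)/1 = 157.9 kmol.
Outlet amounts (n = n₀ + Σ ν·ξ):
  F: 435 − 1(351.9) = 83.08
  D: 0 + 1(351.9) − 1(157.9) = 194
  H: 0 + 1(157.9) = 157.9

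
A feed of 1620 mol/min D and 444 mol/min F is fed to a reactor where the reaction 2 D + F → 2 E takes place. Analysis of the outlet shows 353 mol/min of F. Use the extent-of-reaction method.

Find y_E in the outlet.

0.0922

For F: n = n₀ − 1ξ → 353 = 444 − 1ξ, giving ξ = 91 mol/min.
Outlet amounts (n = n₀ + ν ξ):
  D: 1620 − 2(91) = 1438
  F: 444 − 1(91) = 353
  E: 0 + 2(91) = 182
Total out = 1973 mol/min; y_E = 182 / 1973 = 0.09225.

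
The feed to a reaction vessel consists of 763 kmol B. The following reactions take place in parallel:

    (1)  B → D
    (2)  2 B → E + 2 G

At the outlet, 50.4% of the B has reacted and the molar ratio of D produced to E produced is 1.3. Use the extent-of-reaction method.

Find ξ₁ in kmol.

ξ₁ = 151 kmol

Conversion of B: B consumed = 0.504 × 763 = 384.6 kmol = 1ξ₁ + 2ξ₂.
Selectivity: 1ξ₁ / (1ξ₂) = 1.3 → ξ₁ = 1.3 ξ₂.
Substitute: (1·1.3 + 2) ξ₂ = 384.6 → ξ₂ = 116.5 kmol, ξ₁ = 151.5 kmol.
Outlet amounts (n = n₀ + Σ ν·ξ):
  B: 763 − 1(151.5) − 2(116.5) = 378.4
  D: 0 + 1(151.5) = 151.5
  E: 0 + 1(116.5) = 116.5
  G: 0 + 2(116.5) = 233.1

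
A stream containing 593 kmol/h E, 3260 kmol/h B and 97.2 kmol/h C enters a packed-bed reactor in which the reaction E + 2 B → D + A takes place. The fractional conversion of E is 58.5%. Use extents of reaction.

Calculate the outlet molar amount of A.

347 kmol/h

E reacted = 0.585 × 593 = 346.9 kmol/h; ν_E = −1, so ξ = 346.9/1 = 346.9 kmol/h.
Outlet amounts (n = n₀ + ν ξ):
  E: 593 − 1(346.9) = 246.1
  B: 3260 − 2(346.9) = 2566
  D: 0 + 1(346.9) = 346.9
  A: 0 + 1(346.9) = 346.9
  C: 97.2 (inert)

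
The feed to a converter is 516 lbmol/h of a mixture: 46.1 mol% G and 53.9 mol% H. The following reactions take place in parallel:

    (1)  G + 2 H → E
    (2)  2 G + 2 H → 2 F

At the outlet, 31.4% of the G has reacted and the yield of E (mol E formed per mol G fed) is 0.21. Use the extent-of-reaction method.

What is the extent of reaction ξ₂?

ξ₂ = 12.4 lbmol/h

Yield of E: 1ξ₁ / 237.9 = 0.21 → ξ₁ = 49.95 lbmol/h.
Conversion of G: 1ξ₁ + 2ξ₂ = 0.314 × 237.9 = 74.69 → ξ₂ = 12.37 lbmol/h.
Outlet amounts (n = n₀ + Σ ν·ξ):
  G: 237.9 − 1(49.95) − 2(12.37) = 163.2
  H: 278.1 − 2(49.95) − 2(12.37) = 153.5
  E: 0 + 1(49.95) = 49.95
  F: 0 + 2(12.37) = 24.74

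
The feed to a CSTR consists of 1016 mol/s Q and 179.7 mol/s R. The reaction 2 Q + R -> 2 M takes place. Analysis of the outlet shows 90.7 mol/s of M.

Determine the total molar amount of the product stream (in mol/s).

For M: n = n₀ + 2ξ → 90.7 = 0 + 2ξ, giving ξ = 45.35 mol/s.
Outlet amounts (n = n₀ + ν ξ):
  Q: 1016 − 2(45.35) = 925.3
  R: 179.7 − 1(45.35) = 134.3
  M: 0 + 2(45.35) = 90.7
Total out = 925.3 + 134.3 + 90.7 = 1150 mol/s.

1150 mol/s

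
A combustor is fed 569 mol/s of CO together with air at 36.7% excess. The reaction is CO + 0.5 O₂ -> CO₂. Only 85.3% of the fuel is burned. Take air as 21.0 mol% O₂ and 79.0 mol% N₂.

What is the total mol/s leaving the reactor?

2180 mol/s

Stoichiometric O₂ = 0.5 × 569 = 284.5 mol/s; O₂ fed = 284.5 × 1.367 = 388.9 mol/s.
N₂ fed = 388.9 × 79/21 = 1463 mol/s.
Fuel reacted = 0.853 × 569 → ξ = 485.4 mol/s.
Outlet (n = n₀ + ν ξ):
  CO: 569 − 1(485.4) = 83.64
  O₂: 388.9 − 0.5(485.4) = 146.2
  N₂: 1463 (inert)
  CO₂: 0 + 1(485.4) = 485.4
Total out = 83.64 + 146.2 + 1463 + 485.4 = 2178 mol/s.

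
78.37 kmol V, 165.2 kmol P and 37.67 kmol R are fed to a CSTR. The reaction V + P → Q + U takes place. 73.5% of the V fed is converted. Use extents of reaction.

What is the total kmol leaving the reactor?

281 kmol

V reacted = 0.735 × 78.37 = 57.6 kmol; ν_V = −1, so ξ = 57.6/1 = 57.6 kmol.
Outlet amounts (n = n₀ + ν ξ):
  V: 78.37 − 1(57.6) = 20.77
  P: 165.2 − 1(57.6) = 107.6
  Q: 0 + 1(57.6) = 57.6
  U: 0 + 1(57.6) = 57.6
  R: 37.67 (inert)
Total out = 20.77 + 107.6 + 57.6 + 57.6 + 37.67 = 281.2 kmol.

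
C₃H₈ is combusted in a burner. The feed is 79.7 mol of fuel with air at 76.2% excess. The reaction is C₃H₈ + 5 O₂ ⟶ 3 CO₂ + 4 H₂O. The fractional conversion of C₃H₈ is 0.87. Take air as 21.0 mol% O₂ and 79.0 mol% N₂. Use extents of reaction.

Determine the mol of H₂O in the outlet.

Stoichiometric O₂ = 5 × 79.7 = 398.5 mol; O₂ fed = 398.5 × 1.762 = 702.2 mol.
N₂ fed = 702.2 × 79/21 = 2641 mol.
Fuel reacted = 0.87 × 79.7 → ξ = 69.34 mol.
Outlet (n = n₀ + ν ξ):
  C₃H₈: 79.7 − 1(69.34) = 10.36
  O₂: 702.2 − 5(69.34) = 355.5
  N₂: 2641 (inert)
  CO₂: 0 + 3(69.34) = 208
  H₂O: 0 + 4(69.34) = 277.4

277 mol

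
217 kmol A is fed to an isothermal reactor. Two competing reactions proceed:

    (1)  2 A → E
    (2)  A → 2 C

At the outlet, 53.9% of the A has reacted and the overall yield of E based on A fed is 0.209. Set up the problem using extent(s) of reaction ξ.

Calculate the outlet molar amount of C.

Yield of E: 1ξ₁ / 217 = 0.209 → ξ₁ = 45.35 kmol.
Conversion of A: 2ξ₁ + 1ξ₂ = 0.539 × 217 = 117 → ξ₂ = 26.26 kmol.
Outlet amounts (n = n₀ + Σ ν·ξ):
  A: 217 − 2(45.35) − 1(26.26) = 100
  E: 0 + 1(45.35) = 45.35
  C: 0 + 2(26.26) = 52.51

52.5 kmol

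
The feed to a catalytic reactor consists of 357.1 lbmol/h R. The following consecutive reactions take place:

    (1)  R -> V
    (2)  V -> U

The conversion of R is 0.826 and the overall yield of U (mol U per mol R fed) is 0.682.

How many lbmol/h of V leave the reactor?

51.4 lbmol/h

Conversion of R: R consumed = 1ξ₁ = 0.826 × 357.1 → ξ₁ = 295 lbmol/h.
Yield of U: 1ξ₂ / 357.1 = 0.682 → ξ₂ = 243.5 lbmol/h.
Outlet amounts (n = n₀ + Σ ν·ξ):
  R: 357.1 − 1(295) = 62.14
  V: 0 + 1(295) − 1(243.5) = 51.42
  U: 0 + 1(243.5) = 243.5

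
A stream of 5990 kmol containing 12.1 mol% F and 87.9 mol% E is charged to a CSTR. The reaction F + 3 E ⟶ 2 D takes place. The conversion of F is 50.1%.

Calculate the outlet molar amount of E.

4180 kmol

F reacted = 0.501 × 724.8 = 363.1 kmol; ν_F = −1, so ξ = 363.1/1 = 363.1 kmol.
Outlet amounts (n = n₀ + ν ξ):
  F: 724.8 − 1(363.1) = 361.7
  E: 5265 − 3(363.1) = 4176
  D: 0 + 2(363.1) = 726.2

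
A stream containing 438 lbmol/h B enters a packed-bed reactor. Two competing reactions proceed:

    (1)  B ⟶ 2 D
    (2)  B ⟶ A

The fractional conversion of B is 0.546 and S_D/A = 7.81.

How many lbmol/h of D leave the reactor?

381 lbmol/h

Conversion of B: B consumed = 0.546 × 438 = 239.1 lbmol/h = 1ξ₁ + 1ξ₂.
Selectivity: 2ξ₁ / (1ξ₂) = 7.81 → ξ₁ = 3.905 ξ₂.
Substitute: (1·3.905 + 1) ξ₂ = 239.1 → ξ₂ = 48.76 lbmol/h, ξ₁ = 190.4 lbmol/h.
Outlet amounts (n = n₀ + Σ ν·ξ):
  B: 438 − 1(190.4) − 1(48.76) = 198.9
  D: 0 + 2(190.4) = 380.8
  A: 0 + 1(48.76) = 48.76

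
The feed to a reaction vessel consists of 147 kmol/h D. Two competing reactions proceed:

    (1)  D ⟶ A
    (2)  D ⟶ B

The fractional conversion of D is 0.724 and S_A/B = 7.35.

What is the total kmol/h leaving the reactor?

Conversion of D: D consumed = 0.724 × 147 = 106.4 kmol/h = 1ξ₁ + 1ξ₂.
Selectivity: 1ξ₁ / (1ξ₂) = 7.35 → ξ₁ = 7.35 ξ₂.
Substitute: (1·7.35 + 1) ξ₂ = 106.4 → ξ₂ = 12.75 kmol/h, ξ₁ = 93.68 kmol/h.
Outlet amounts (n = n₀ + Σ ν·ξ):
  D: 147 − 1(93.68) − 1(12.75) = 40.57
  A: 0 + 1(93.68) = 93.68
  B: 0 + 1(12.75) = 12.75
Total out = 40.57 + 93.68 + 12.75 = 147 kmol/h.

147 kmol/h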